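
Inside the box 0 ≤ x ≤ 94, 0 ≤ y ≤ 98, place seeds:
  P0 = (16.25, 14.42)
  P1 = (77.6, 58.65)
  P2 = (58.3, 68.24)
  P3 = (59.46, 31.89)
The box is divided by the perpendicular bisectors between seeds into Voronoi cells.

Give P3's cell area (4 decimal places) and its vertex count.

1. box [0,94]×[0,98]: [(0, 0) (94, 0) (94, 98) (0, 98)]
2. ⊥bis P3·P0 via (37.855,23.155): [(47.2167, 0) (94, 0) (94, 98) (7.5948, 98)]  |A|=6526.2366
3. ⊥bis P3·P1 via (68.53,45.27): [(13.9571, 82.2638) (47.2167, 0) (94, 0) (94, 28.0045)]  |A|=3045.0662
4. ⊥bis P3·P2 via (58.88,50.065): [(61.3406, 50.1435) (27.3816, 49.0598) (47.2167, 0) (94, 0) (94, 28.0045)]  |A|=2474.0049
5. canonical 5-gon: [(61.3406, 50.1435) (27.3816, 49.0598) (47.2167, 0) (94, 0) (94, 28.0045)]
6. shoelace: 2474.0049

Area of P3's cell: 2474.0049 (5 vertices)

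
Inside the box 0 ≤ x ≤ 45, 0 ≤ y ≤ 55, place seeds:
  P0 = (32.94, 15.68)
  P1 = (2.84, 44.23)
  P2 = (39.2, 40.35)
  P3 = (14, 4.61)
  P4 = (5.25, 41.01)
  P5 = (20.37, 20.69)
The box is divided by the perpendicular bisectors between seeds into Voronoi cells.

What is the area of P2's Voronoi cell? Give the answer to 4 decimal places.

Area of P2's cell: 570.8809

1. box [0,45]×[0,55]: [(0, 0) (45, 0) (45, 55) (0, 55)]
2. ⊥bis P2·P0 via (36.07,28.015): [(0, 37.1677) (45, 25.749) (45, 55) (0, 55)]  |A|=1059.3729
3. ⊥bis P2·P1 via (21.02,42.29): [(19.9336, 32.1096) (45, 25.749) (45, 55) (22.3763, 55)]  |A|=625.5407
4. ⊥bis P2·P3 via (26.6,22.48): [(19.9336, 32.1096) (45, 25.749) (45, 55) (22.3763, 55)]  |A|=625.5407
5. ⊥bis P2·P4 via (22.225,40.68): [(22.048, 31.5731) (45, 25.749) (45, 55) (22.5034, 55)]  |A|=599.198
6. ⊥bis P2·P5 via (29.785,30.52): [(22.1693, 37.8142) (31.0778, 29.2818) (45, 25.749) (45, 55) (22.5034, 55)]  |A|=570.8809
7. canonical 5-gon: [(22.1693, 37.8142) (31.0778, 29.2818) (45, 25.749) (45, 55) (22.5034, 55)]
8. shoelace: 570.8809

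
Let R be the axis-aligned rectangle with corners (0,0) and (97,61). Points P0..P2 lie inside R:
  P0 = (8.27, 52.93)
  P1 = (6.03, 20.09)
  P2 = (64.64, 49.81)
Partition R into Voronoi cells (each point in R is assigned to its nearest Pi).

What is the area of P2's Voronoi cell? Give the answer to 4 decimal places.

1. box [0,97]×[0,61]: [(0, 0) (97, 0) (97, 61) (0, 61)]
2. ⊥bis P2·P0 via (36.455,51.37): [(33.6117, 0) (97, 0) (97, 61) (36.988, 61)]  |A|=3763.7076
3. ⊥bis P2·P1 via (35.335,34.95): [(35.5254, 34.5745) (53.0575, 0) (97, 0) (97, 61) (36.988, 61)]  |A|=3427.5442
4. canonical 5-gon: [(35.5254, 34.5745) (53.0575, 0) (97, 0) (97, 61) (36.988, 61)]
5. shoelace: 3427.5442

Area of P2's cell: 3427.5442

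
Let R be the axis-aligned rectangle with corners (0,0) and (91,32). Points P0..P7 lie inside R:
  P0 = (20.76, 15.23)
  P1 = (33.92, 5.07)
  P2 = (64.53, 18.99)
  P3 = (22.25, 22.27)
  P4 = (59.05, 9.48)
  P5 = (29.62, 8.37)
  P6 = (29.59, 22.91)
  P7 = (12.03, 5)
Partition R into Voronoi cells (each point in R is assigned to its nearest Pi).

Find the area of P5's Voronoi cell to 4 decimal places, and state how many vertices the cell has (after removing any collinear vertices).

1. box [0,91]×[0,32]: [(0, 0) (91, 0) (91, 32) (0, 32)]
2. ⊥bis P5·P0 via (25.19,11.8): [(16.0537, 0) (91, 0) (91, 32) (40.8302, 32)]  |A|=2001.8586
3. ⊥bis P5·P1 via (31.77,6.72): [(16.0537, 0) (26.6128, 0) (51.1709, 32) (40.8302, 32)]  |A|=334.3981
4. ⊥bis P5·P2 via (47.075,13.68): [(16.0537, 0) (26.6128, 0) (44.2466, 22.9774) (41.5019, 32) (40.8302, 32)]  |A|=290.7781
5. ⊥bis P5·P3 via (25.935,15.32): [(29.2946, 17.1013) (16.0537, 0) (26.6128, 0) (44.2466, 22.9774) (43.7092, 24.7441)]  |A|=225.0447
6. ⊥bis P5·P4 via (44.335,8.925): [(29.2946, 17.1013) (16.0537, 0) (26.6128, 0) (43.8257, 22.4289) (43.7425, 24.6346) (43.7092, 24.7441)]  |A|=224.5577
7. ⊥bis P5·P6 via (29.605,15.64): [(28.1609, 15.637) (16.0537, 0) (26.6128, 0) (38.6299, 15.6586)]  |A|=164.3919
8. ⊥bis P5·P7 via (20.825,6.685): [(28.1609, 15.637) (20.9053, 6.2661) (22.1058, 0) (26.6128, 0) (38.6299, 15.6586)]  |A|=145.4305
9. canonical 5-gon: [(28.1609, 15.637) (20.9053, 6.2661) (22.1058, 0) (26.6128, 0) (38.6299, 15.6586)]
10. shoelace: 145.4305

Area of P5's cell: 145.4305 (5 vertices)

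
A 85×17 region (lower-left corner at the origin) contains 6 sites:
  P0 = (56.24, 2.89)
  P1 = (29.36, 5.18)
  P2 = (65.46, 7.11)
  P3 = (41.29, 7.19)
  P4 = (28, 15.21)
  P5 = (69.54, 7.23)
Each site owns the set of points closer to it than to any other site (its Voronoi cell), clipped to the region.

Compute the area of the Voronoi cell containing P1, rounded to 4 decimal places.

1. box [0,85]×[0,17]: [(0, 0) (85, 0) (85, 17) (0, 17)]
2. ⊥bis P1·P0 via (42.8,4.035): [(0, 0) (42.4562, 0) (43.9045, 17) (0, 17)]  |A|=734.0666
3. ⊥bis P1·P2 via (47.41,6.145): [(0, 0) (42.4562, 0) (43.9045, 17) (0, 17)]  |A|=734.0666
4. ⊥bis P1·P3 via (35.325,6.185): [(0, 0) (36.3671, 0) (33.5029, 17) (0, 17)]  |A|=593.8944
5. ⊥bis P1·P4 via (28.68,10.195): [(0, 6.3062) (0, 0) (36.3671, 0) (34.5161, 10.9863)]  |A|=308.6026
6. ⊥bis P1·P5 via (49.45,6.205): [(0, 6.3062) (0, 0) (36.3671, 0) (34.5161, 10.9863)]  |A|=308.6026
7. canonical 4-gon: [(0, 6.3062) (0, 0) (36.3671, 0) (34.5161, 10.9863)]
8. shoelace: 308.6026

Area of P1's cell: 308.6026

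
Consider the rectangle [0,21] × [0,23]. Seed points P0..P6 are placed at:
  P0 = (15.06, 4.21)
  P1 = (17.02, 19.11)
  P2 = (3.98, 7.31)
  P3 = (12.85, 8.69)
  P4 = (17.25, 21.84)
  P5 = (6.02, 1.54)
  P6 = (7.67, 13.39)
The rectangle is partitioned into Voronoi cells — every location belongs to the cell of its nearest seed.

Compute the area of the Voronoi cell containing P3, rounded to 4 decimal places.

1. box [0,21]×[0,23]: [(0, 0) (21, 0) (21, 23) (0, 23)]
2. ⊥bis P3·P0 via (13.955,6.45): [(0, 0) (0.8799, 0) (21, 9.9253) (21, 23) (0, 23)]  |A|=383.1507
3. ⊥bis P3·P1 via (14.935,13.9): [(0, 19.8769) (0, 0) (0.8799, 0) (21, 9.9253) (21, 11.4728)]  |A|=229.3226
4. ⊥bis P3·P2 via (8.415,8): [(7.0032, 17.0742) (9.0338, 4.0224) (21, 9.9253) (21, 11.4728)]  |A|=94.9137
5. ⊥bis P3·P4 via (15.05,15.265): [(7.0032, 17.0742) (9.0338, 4.0224) (21, 9.9253) (21, 11.4728)]  |A|=94.9137
6. ⊥bis P3·P5 via (9.435,5.115): [(7.0032, 17.0742) (8.7641, 5.7558) (10.0527, 4.525) (21, 9.9253) (21, 11.4728)]  |A|=93.9629
7. ⊥bis P3·P6 via (10.26,11.04): [(13.4091, 14.5107) (8.2813, 8.8592) (8.7641, 5.7558) (10.0527, 4.525) (21, 9.9253) (21, 11.4728)]  |A|=69.2892
8. canonical 6-gon: [(13.4091, 14.5107) (8.2813, 8.8592) (8.7641, 5.7558) (10.0527, 4.525) (21, 9.9253) (21, 11.4728)]
9. shoelace: 69.2892

Area of P3's cell: 69.2892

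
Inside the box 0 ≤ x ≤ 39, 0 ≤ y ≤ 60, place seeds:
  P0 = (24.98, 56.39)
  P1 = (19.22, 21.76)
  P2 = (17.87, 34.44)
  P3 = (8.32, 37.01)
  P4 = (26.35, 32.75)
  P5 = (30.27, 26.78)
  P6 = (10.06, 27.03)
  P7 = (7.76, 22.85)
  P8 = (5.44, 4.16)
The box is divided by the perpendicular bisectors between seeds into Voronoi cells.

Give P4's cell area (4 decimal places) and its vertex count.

1. box [0,39]×[0,60]: [(0, 0) (39, 0) (39, 60) (0, 60)]
2. ⊥bis P4·P0 via (25.665,44.57): [(0, 43.0826) (0, 0) (39, 0) (39, 45.3428)]  |A|=1724.2962
3. ⊥bis P4·P1 via (22.785,27.255): [(0, 43.0826) (0, 42.0373) (39, 16.7352) (39, 45.3428)]  |A|=578.2338
4. ⊥bis P4·P2 via (22.11,33.595): [(24.2813, 44.4898) (21.0684, 28.3687) (39, 16.7352) (39, 45.3428)]  |A|=373.7611
5. ⊥bis P4·P3 via (17.335,34.88): [(24.2813, 44.4898) (21.0684, 28.3687) (39, 16.7352) (39, 45.3428)]  |A|=373.7611
6. ⊥bis P4·P5 via (28.31,29.765): [(24.2813, 44.4898) (21.0684, 28.3687) (23.6413, 26.6995) (39, 36.7842) (39, 45.3428)]  |A|=219.7974
7. ⊥bis P4·P6 via (18.205,29.89): [(24.2813, 44.4898) (21.0684, 28.3687) (23.6413, 26.6995) (39, 36.7842) (39, 45.3428)]  |A|=219.7974
8. ⊥bis P4·P7 via (17.055,27.8): [(24.2813, 44.4898) (21.0684, 28.3687) (23.6413, 26.6995) (39, 36.7842) (39, 45.3428)]  |A|=219.7974
9. ⊥bis P4·P8 via (15.895,18.455): [(24.2813, 44.4898) (21.0684, 28.3687) (23.6413, 26.6995) (39, 36.7842) (39, 45.3428)]  |A|=219.7974
10. canonical 5-gon: [(24.2813, 44.4898) (21.0684, 28.3687) (23.6413, 26.6995) (39, 36.7842) (39, 45.3428)]
11. shoelace: 219.7974

Area of P4's cell: 219.7974 (5 vertices)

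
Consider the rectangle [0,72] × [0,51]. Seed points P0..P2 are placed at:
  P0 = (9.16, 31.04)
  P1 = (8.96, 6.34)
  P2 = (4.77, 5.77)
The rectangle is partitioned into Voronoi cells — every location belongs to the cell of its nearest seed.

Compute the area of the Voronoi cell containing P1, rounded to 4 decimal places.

1. box [0,72]×[0,51]: [(0, 0) (72, 0) (72, 51) (0, 51)]
2. ⊥bis P1·P0 via (9.06,18.69): [(0, 18.7634) (0, 0) (72, 0) (72, 18.1804)]  |A|=1329.9741
3. ⊥bis P1·P2 via (6.865,6.055): [(5.1418, 18.7217) (7.6887, 0) (72, 0) (72, 18.1804)]  |A|=1209.762
4. canonical 4-gon: [(5.1418, 18.7217) (7.6887, 0) (72, 0) (72, 18.1804)]
5. shoelace: 1209.762

Area of P1's cell: 1209.7620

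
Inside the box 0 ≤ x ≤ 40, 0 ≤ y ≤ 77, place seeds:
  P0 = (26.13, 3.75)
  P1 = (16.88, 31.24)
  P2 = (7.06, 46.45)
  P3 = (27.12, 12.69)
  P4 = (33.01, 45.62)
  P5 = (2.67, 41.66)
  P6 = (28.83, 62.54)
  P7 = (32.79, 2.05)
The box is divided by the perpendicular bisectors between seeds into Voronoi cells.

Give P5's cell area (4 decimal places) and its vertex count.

Area of P5's cell: 141.4037 (3 vertices)

1. box [0,40]×[0,77]: [(0, 0) (40, 0) (40, 77) (0, 77)]
2. ⊥bis P5·P0 via (14.4,22.705): [(0, 13.7938) (40, 38.5472) (40, 77) (0, 77)]  |A|=2033.1812
3. ⊥bis P5·P1 via (9.775,36.45): [(0, 23.1196) (39.5098, 77) (0, 77)]  |A|=1064.4009
4. ⊥bis P5·P2 via (4.865,44.055): [(0, 48.5137) (0, 23.1196) (11.1367, 38.307)]  |A|=141.4037
5. ⊥bis P5·P3 via (14.895,27.175): [(0, 48.5137) (0, 23.1196) (11.1367, 38.307)]  |A|=141.4037
6. ⊥bis P5·P4 via (17.84,43.64): [(0, 48.5137) (0, 23.1196) (11.1367, 38.307)]  |A|=141.4037
7. ⊥bis P5·P6 via (15.75,52.1): [(0, 48.5137) (0, 23.1196) (11.1367, 38.307)]  |A|=141.4037
8. ⊥bis P5·P7 via (17.73,21.855): [(0, 48.5137) (0, 23.1196) (11.1367, 38.307)]  |A|=141.4037
9. canonical 3-gon: [(0, 48.5137) (0, 23.1196) (11.1367, 38.307)]
10. shoelace: 141.4037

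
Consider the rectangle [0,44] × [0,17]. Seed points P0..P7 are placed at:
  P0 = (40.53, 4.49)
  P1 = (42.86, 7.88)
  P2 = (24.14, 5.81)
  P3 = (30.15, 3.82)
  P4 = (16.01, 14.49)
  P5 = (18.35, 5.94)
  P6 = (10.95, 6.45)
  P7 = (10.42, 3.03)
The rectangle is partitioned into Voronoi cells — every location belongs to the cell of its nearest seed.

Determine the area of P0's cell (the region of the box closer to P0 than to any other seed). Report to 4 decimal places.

Area of P0's cell: 66.4404

1. box [0,44]×[0,17]: [(0, 0) (44, 0) (44, 17) (0, 17)]
2. ⊥bis P0·P1 via (41.695,6.185): [(0, 0) (44, 0) (44, 4.6007) (25.9599, 17) (0, 17)]  |A|=636.1579
3. ⊥bis P0·P2 via (32.335,5.15): [(31.9202, 0) (44, 0) (44, 4.6007) (32.9049, 12.2266)]  |A|=99.3697
4. ⊥bis P0·P3 via (35.34,4.155): [(35.6082, 0) (44, 0) (44, 4.6007) (34.9079, 10.8499)]  |A|=66.4404
5. ⊥bis P0·P4 via (28.27,9.49): [(35.6082, 0) (44, 0) (44, 4.6007) (34.9079, 10.8499)]  |A|=66.4404
6. ⊥bis P0·P5 via (29.44,5.215): [(35.6082, 0) (44, 0) (44, 4.6007) (34.9079, 10.8499)]  |A|=66.4404
7. ⊥bis P0·P6 via (25.74,5.47): [(35.6082, 0) (44, 0) (44, 4.6007) (34.9079, 10.8499)]  |A|=66.4404
8. ⊥bis P0·P7 via (25.475,3.76): [(35.6082, 0) (44, 0) (44, 4.6007) (34.9079, 10.8499)]  |A|=66.4404
9. canonical 4-gon: [(35.6082, 0) (44, 0) (44, 4.6007) (34.9079, 10.8499)]
10. shoelace: 66.4404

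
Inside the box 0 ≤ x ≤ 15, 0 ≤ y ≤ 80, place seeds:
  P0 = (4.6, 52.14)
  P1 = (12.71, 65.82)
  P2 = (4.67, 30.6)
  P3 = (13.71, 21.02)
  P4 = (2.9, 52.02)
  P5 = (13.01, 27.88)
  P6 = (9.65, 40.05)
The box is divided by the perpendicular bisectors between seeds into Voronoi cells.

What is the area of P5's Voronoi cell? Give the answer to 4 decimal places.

Area of P5's cell: 62.2511

1. box [0,15]×[0,80]: [(0, 0) (15, 0) (15, 80) (0, 80)]
2. ⊥bis P5·P0 via (8.805,40.01): [(0, 36.9576) (0, 0) (15, 0) (15, 42.1576)]  |A|=593.3641
3. ⊥bis P5·P1 via (12.86,46.85): [(0, 36.9576) (0, 0) (15, 0) (15, 42.1576)]  |A|=593.3641
4. ⊥bis P5·P2 via (8.84,29.24): [(12.8047, 41.3965) (0, 2.135) (0, 0) (15, 0) (15, 42.1576)]  |A|=370.4169
5. ⊥bis P5·P3 via (13.36,24.45): [(12.8047, 41.3965) (7.0684, 23.808) (15, 24.6173) (15, 42.1576)]  |A|=86.684
6. ⊥bis P5·P4 via (7.955,39.95): [(12.8047, 41.3965) (7.0684, 23.808) (15, 24.6173) (15, 42.1576)]  |A|=86.684
7. ⊥bis P5·P6 via (11.33,33.965): [(10.2871, 33.6771) (7.0684, 23.808) (15, 24.6173) (15, 34.9782)]  |A|=62.2511
8. canonical 4-gon: [(10.2871, 33.6771) (7.0684, 23.808) (15, 24.6173) (15, 34.9782)]
9. shoelace: 62.2511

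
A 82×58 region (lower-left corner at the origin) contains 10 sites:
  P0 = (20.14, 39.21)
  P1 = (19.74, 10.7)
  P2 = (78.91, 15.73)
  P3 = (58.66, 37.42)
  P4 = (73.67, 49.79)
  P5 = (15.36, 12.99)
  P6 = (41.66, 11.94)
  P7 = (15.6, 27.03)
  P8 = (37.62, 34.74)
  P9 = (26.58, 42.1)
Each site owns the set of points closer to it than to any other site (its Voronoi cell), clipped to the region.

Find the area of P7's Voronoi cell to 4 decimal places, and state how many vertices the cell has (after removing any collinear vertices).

Area of P7's cell: 405.0533 (5 vertices)

1. box [0,82]×[0,58]: [(0, 0) (82, 0) (82, 58) (0, 58)]
2. ⊥bis P7·P0 via (17.87,33.12): [(0, 39.7809) (0, 0) (82, 0) (82, 9.216)]  |A|=2008.8748
3. ⊥bis P7·P1 via (17.67,18.865): [(40.551, 24.6658) (0, 39.7809) (0, 14.3853)]  |A|=514.9093
4. ⊥bis P7·P2 via (47.255,21.38): [(40.551, 24.6658) (0, 39.7809) (0, 14.3853)]  |A|=514.9093
5. ⊥bis P7·P3 via (37.13,32.225): [(39.046, 24.2843) (38.7961, 25.3199) (0, 39.7809) (0, 14.3853)]  |A|=514.0823
6. ⊥bis P7·P4 via (44.635,38.41): [(39.046, 24.2843) (38.7961, 25.3199) (0, 39.7809) (0, 14.3853)]  |A|=514.0823
7. ⊥bis P7·P5 via (15.48,20.01): [(21.7628, 19.9026) (39.046, 24.2843) (38.7961, 25.3199) (0, 39.7809) (0, 20.2746)]  |A|=449.9982
8. ⊥bis P7·P6 via (28.63,19.485): [(21.7628, 19.9026) (30.095, 22.015) (33.2136, 27.4008) (0, 39.7809) (0, 20.2746)]  |A|=426.8017
9. ⊥bis P7·P8 via (26.61,30.885): [(21.7628, 19.9026) (29.7466, 21.9267) (27.0219, 29.7087) (0, 39.7809) (0, 20.2746)]  |A|=405.0533
10. ⊥bis P7·P9 via (21.09,34.565): [(21.7628, 19.9026) (29.7466, 21.9267) (27.0219, 29.7087) (0, 39.7809) (0, 20.2746)]  |A|=405.0533
11. canonical 5-gon: [(21.7628, 19.9026) (29.7466, 21.9267) (27.0219, 29.7087) (0, 39.7809) (0, 20.2746)]
12. shoelace: 405.0533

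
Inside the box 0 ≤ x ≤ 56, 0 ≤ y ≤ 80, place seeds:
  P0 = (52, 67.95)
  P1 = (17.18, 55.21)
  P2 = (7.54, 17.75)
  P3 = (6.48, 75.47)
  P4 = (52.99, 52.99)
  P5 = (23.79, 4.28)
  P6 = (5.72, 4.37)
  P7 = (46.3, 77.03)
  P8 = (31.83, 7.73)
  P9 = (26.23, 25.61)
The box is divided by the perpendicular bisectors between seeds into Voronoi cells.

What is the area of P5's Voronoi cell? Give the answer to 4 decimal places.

1. box [0,56]×[0,80]: [(0, 0) (56, 0) (56, 80) (0, 80)]
2. ⊥bis P5·P0 via (37.895,36.115): [(0, 52.905) (0, 0) (56, 0) (56, 28.0933)]  |A|=2267.9516
3. ⊥bis P5·P1 via (20.485,29.745): [(45.0704, 32.9358) (0, 27.0863) (0, 0) (56, 0) (56, 28.0933)]  |A|=1686.1236
4. ⊥bis P5·P2 via (15.665,11.015): [(45.0704, 32.9358) (32.4813, 31.302) (6.5344, 0) (56, 0) (56, 28.0933)]  |A|=1143.9537
5. ⊥bis P5·P3 via (15.135,39.875): [(45.0704, 32.9358) (32.4813, 31.302) (6.5344, 0) (56, 0) (56, 28.0933)]  |A|=1143.9537
6. ⊥bis P5·P4 via (38.39,28.635): [(33.6813, 31.4577) (32.4813, 31.302) (6.5344, 0) (56, 0) (56, 18.0784)]  |A|=996.5403
7. ⊥bis P5·P6 via (14.755,4.325): [(33.6813, 31.4577) (32.4813, 31.302) (14.783, 9.951) (14.7335, 0) (56, 0) (56, 18.0784)]  |A|=955.746
8. ⊥bis P5·P7 via (35.045,40.655): [(33.6813, 31.4577) (32.4813, 31.302) (14.783, 9.951) (14.7335, 0) (56, 0) (56, 18.0784)]  |A|=955.746
9. ⊥bis P5·P8 via (27.81,6.005): [(22.2509, 18.9601) (14.783, 9.951) (14.7335, 0) (30.3868, 0)]  |A|=185.3275
10. ⊥bis P5·P9 via (25.01,14.945): [(23.9203, 15.0697) (19.4499, 15.581) (14.783, 9.951) (14.7335, 0) (30.3868, 0)]  |A|=177.0584
11. canonical 5-gon: [(23.9203, 15.0697) (19.4499, 15.581) (14.783, 9.951) (14.7335, 0) (30.3868, 0)]
12. shoelace: 177.0584

Area of P5's cell: 177.0584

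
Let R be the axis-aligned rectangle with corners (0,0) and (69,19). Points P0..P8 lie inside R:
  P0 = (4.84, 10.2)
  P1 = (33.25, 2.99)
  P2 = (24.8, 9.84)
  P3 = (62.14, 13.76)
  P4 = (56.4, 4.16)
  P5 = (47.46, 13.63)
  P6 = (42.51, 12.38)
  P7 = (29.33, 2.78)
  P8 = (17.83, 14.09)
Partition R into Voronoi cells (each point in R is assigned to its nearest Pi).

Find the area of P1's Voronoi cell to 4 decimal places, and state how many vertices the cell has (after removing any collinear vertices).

Area of P1's cell: 96.9782 (5 vertices)

1. box [0,69]×[0,19]: [(0, 0) (69, 0) (69, 19) (0, 19)]
2. ⊥bis P1·P0 via (19.045,6.595): [(17.3713, 0) (69, 0) (69, 19) (22.1932, 19)]  |A|=935.1374
3. ⊥bis P1·P2 via (29.025,6.415): [(23.8247, 0) (69, 0) (69, 19) (39.227, 19)]  |A|=712.0087
4. ⊥bis P1·P3 via (47.695,8.375): [(23.8247, 0) (50.8171, 0) (43.7341, 19) (39.227, 19)]  |A|=299.2452
5. ⊥bis P1·P4 via (44.825,3.575): [(23.8247, 0) (45.0057, 0) (44.0943, 18.0338) (43.7341, 19) (39.227, 19)]  |A|=246.8438
6. ⊥bis P1·P5 via (40.355,8.31): [(35.6524, 14.5904) (23.8247, 0) (45.0057, 0) (44.8919, 2.2508)]  |A|=164.2163
7. ⊥bis P1·P6 via (37.88,7.685): [(33.5311, 11.9737) (23.8247, 0) (45.0057, 0) (44.9707, 0.6925)]  |A|=130.5705
8. ⊥bis P1·P7 via (31.29,2.885): [(33.5311, 11.9737) (30.9722, 8.817) (31.4446, 0) (45.0057, 0) (44.9707, 0.6925)]  |A|=96.9782
9. ⊥bis P1·P8 via (25.54,8.54): [(33.5311, 11.9737) (30.9722, 8.817) (31.4446, 0) (45.0057, 0) (44.9707, 0.6925)]  |A|=96.9782
10. canonical 5-gon: [(33.5311, 11.9737) (30.9722, 8.817) (31.4446, 0) (45.0057, 0) (44.9707, 0.6925)]
11. shoelace: 96.9782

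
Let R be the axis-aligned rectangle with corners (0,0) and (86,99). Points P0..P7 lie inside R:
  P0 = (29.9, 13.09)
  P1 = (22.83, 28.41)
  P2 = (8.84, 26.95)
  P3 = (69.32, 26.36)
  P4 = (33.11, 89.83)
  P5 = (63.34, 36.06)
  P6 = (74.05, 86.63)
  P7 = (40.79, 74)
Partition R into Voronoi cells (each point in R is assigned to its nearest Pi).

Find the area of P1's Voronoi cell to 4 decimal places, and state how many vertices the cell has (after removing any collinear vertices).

Area of P1's cell: 837.3719 (4 vertices)

1. box [0,86]×[0,99]: [(0, 0) (86, 0) (86, 99) (0, 99)]
2. ⊥bis P1·P0 via (26.365,20.75): [(0, 8.5829) (86, 48.2709) (86, 99) (0, 99)]  |A|=6069.2903
3. ⊥bis P1·P2 via (15.835,27.68): [(17.0088, 16.4322) (86, 48.2709) (86, 99) (8.392, 99)]  |A|=4953.8904
4. ⊥bis P1·P3 via (46.075,27.385): [(17.0088, 16.4322) (46.1858, 29.8971) (49.2329, 99) (8.392, 99)]  |A|=2673.662
5. ⊥bis P1·P4 via (27.97,59.12): [(12.2799, 61.7461) (17.0088, 16.4322) (46.1858, 29.8971) (47.3315, 55.8794)]  |A|=1151.6204
6. ⊥bis P1·P5 via (43.085,32.235): [(38.3356, 57.3851) (12.2799, 61.7461) (17.0088, 16.4322) (43.7397, 28.7682)]  |A|=995.8408
7. ⊥bis P1·P6 via (48.44,57.52): [(38.3356, 57.3851) (12.2799, 61.7461) (17.0088, 16.4322) (43.7397, 28.7682)]  |A|=995.8408
8. ⊥bis P1·P7 via (31.81,51.205): [(40.1209, 47.9309) (12.5897, 58.7767) (17.0088, 16.4322) (43.7397, 28.7682)]  |A|=837.3719
9. canonical 4-gon: [(40.1209, 47.9309) (12.5897, 58.7767) (17.0088, 16.4322) (43.7397, 28.7682)]
10. shoelace: 837.3719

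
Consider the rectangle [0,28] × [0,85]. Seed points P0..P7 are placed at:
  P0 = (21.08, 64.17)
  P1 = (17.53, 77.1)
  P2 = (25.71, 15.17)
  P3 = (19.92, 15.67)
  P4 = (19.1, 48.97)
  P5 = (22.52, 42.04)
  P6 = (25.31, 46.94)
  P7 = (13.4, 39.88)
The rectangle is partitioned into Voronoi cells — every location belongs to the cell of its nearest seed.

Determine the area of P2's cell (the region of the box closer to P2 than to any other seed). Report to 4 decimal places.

Area of P2's cell: 151.9718

1. box [0,28]×[0,85]: [(0, 0) (28, 0) (28, 85) (0, 85)]
2. ⊥bis P2·P0 via (23.395,39.67): [(0, 37.4594) (0, 0) (28, 0) (28, 40.1051)]  |A|=1085.9035
3. ⊥bis P2·P1 via (21.62,46.135): [(0, 37.4594) (0, 0) (28, 0) (28, 40.1051)]  |A|=1085.9035
4. ⊥bis P2·P3 via (22.815,15.42): [(24.9216, 39.8142) (21.4834, 0) (28, 0) (28, 40.1051)]  |A|=191.457
5. ⊥bis P2·P4 via (22.405,32.07): [(24.2846, 32.4376) (21.4834, 0) (28, 0) (28, 33.1642)]  |A|=167.3011
6. ⊥bis P2·P5 via (24.115,28.605): [(23.9519, 28.5856) (21.4834, 0) (28, 0) (28, 29.0662)]  |A|=151.9718
7. ⊥bis P2·P6 via (25.51,31.055): [(23.9519, 28.5856) (21.4834, 0) (28, 0) (28, 29.0662)]  |A|=151.9718
8. ⊥bis P2·P7 via (19.555,27.525): [(23.9519, 28.5856) (21.4834, 0) (28, 0) (28, 29.0662)]  |A|=151.9718
9. canonical 4-gon: [(23.9519, 28.5856) (21.4834, 0) (28, 0) (28, 29.0662)]
10. shoelace: 151.9718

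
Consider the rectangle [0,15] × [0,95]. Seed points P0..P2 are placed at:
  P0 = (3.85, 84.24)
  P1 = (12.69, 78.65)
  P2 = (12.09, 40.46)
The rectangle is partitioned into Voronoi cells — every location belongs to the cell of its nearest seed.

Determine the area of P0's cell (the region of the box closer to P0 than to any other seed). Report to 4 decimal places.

Area of P0's cell: 221.5901

1. box [0,15]×[0,95]: [(0, 0) (15, 0) (15, 95) (0, 95)]
2. ⊥bis P0·P1 via (8.27,81.445): [(0, 68.3669) (15, 92.0878) (15, 95) (0, 95)]  |A|=221.5901
3. ⊥bis P0·P2 via (7.97,62.35): [(0, 68.3669) (15, 92.0878) (15, 95) (0, 95)]  |A|=221.5901
4. canonical 4-gon: [(0, 68.3669) (15, 92.0878) (15, 95) (0, 95)]
5. shoelace: 221.5901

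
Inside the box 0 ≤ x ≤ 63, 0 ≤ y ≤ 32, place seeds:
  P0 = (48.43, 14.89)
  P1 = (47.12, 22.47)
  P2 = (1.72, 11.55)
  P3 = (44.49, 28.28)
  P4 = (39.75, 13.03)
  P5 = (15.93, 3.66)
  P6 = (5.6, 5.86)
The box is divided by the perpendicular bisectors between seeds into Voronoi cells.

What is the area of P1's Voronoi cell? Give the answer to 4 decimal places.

1. box [0,63]×[0,32]: [(0, 0) (63, 0) (63, 32) (0, 32)]
2. ⊥bis P1·P0 via (47.775,18.68): [(0, 10.4234) (63, 21.3112) (63, 32) (0, 32)]  |A|=1016.36
3. ⊥bis P1·P2 via (24.42,17.01): [(24.9664, 14.7382) (63, 21.3112) (63, 32) (20.8145, 32)]  |A|=567.3659
4. ⊥bis P1·P3 via (45.805,25.375): [(24.7053, 15.8238) (24.9664, 14.7382) (63, 21.3112) (63, 32) (60.4405, 32)]  |A|=246.868
5. ⊥bis P1·P4 via (43.435,17.75): [(38.1227, 21.8975) (43.2463, 17.8973) (63, 21.3112) (63, 32) (60.4405, 32)]  |A|=194.1374
6. ⊥bis P1·P5 via (31.525,13.065): [(38.1227, 21.8975) (43.2463, 17.8973) (63, 21.3112) (63, 32) (60.4405, 32)]  |A|=194.1374
7. ⊥bis P1·P6 via (26.36,14.165): [(38.1227, 21.8975) (43.2463, 17.8973) (63, 21.3112) (63, 32) (60.4405, 32)]  |A|=194.1374
8. canonical 5-gon: [(38.1227, 21.8975) (43.2463, 17.8973) (63, 21.3112) (63, 32) (60.4405, 32)]
9. shoelace: 194.1374

Area of P1's cell: 194.1374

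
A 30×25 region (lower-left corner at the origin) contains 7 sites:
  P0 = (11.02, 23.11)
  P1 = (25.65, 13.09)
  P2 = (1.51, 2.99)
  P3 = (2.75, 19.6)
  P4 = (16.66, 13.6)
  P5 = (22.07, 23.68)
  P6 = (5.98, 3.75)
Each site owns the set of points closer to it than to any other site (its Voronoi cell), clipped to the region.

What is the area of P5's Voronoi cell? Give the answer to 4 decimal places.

Area of P5's cell: 81.1824

1. box [0,30]×[0,25]: [(0, 0) (30, 0) (30, 25) (0, 25)]
2. ⊥bis P5·P0 via (16.545,23.395): [(17.7518, 0) (30, 0) (30, 25) (16.4622, 25)]  |A|=322.3249
3. ⊥bis P5·P1 via (23.86,18.385): [(16.9244, 16.0404) (30, 20.4607) (30, 25) (16.4622, 25)]  |A|=90.3241
4. ⊥bis P5·P2 via (11.79,13.335): [(16.9244, 16.0404) (30, 20.4607) (30, 25) (16.4622, 25)]  |A|=90.3241
5. ⊥bis P5·P3 via (12.41,21.64): [(16.9244, 16.0404) (30, 20.4607) (30, 25) (16.4622, 25)]  |A|=90.3241
6. ⊥bis P5·P4 via (19.365,18.64): [(16.717, 20.0612) (21.3936, 17.5512) (30, 20.4607) (30, 25) (16.4622, 25)]  |A|=81.1824
7. ⊥bis P5·P6 via (14.025,13.715): [(16.717, 20.0612) (21.3936, 17.5512) (30, 20.4607) (30, 25) (16.4622, 25)]  |A|=81.1824
8. canonical 5-gon: [(16.717, 20.0612) (21.3936, 17.5512) (30, 20.4607) (30, 25) (16.4622, 25)]
9. shoelace: 81.1824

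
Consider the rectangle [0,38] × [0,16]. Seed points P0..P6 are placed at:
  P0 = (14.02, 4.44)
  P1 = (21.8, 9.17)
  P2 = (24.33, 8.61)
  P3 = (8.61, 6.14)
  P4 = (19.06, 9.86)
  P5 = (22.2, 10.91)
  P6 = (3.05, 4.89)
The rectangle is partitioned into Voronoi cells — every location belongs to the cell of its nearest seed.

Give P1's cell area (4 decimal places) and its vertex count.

1. box [0,38]×[0,16]: [(0, 0) (38, 0) (38, 16) (0, 16)]
2. ⊥bis P1·P0 via (17.91,6.805): [(22.0472, 0) (38, 0) (38, 16) (12.3197, 16)]  |A|=333.0644
3. ⊥bis P1·P2 via (23.065,8.89): [(21.3508, 1.1455) (24.6388, 16) (12.3197, 16)]  |A|=91.4965
4. ⊥bis P1·P3 via (15.205,7.655): [(13.876, 13.4401) (21.3508, 1.1455) (24.6388, 16) (13.288, 16)]  |A|=90.2572
5. ⊥bis P1·P4 via (20.43,9.515): [(19.2094, 4.6678) (21.3508, 1.1455) (24.6388, 16) (22.0631, 16)]  |A|=36.2897
6. ⊥bis P1·P5 via (22,10.04): [(20.6409, 10.3524) (19.2094, 4.6678) (21.3508, 1.1455) (23.2557, 9.7513)]  |A|=20.4315
7. ⊥bis P1·P6 via (12.425,7.03): [(20.6409, 10.3524) (19.2094, 4.6678) (21.3508, 1.1455) (23.2557, 9.7513)]  |A|=20.4315
8. canonical 4-gon: [(20.6409, 10.3524) (19.2094, 4.6678) (21.3508, 1.1455) (23.2557, 9.7513)]
9. shoelace: 20.4315

Area of P1's cell: 20.4315 (4 vertices)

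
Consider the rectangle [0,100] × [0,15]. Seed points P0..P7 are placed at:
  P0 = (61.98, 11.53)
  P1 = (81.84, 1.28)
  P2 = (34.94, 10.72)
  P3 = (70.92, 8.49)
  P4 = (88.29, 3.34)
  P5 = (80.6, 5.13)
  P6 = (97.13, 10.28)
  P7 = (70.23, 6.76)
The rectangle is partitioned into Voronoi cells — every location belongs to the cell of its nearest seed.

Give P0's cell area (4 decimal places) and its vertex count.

1. box [0,100]×[0,15]: [(0, 0) (100, 0) (100, 15) (0, 15)]
2. ⊥bis P0·P1 via (71.91,6.405): [(0, 0) (68.6043, 0) (76.346, 15) (0, 15)]  |A|=1087.1272
3. ⊥bis P0·P2 via (48.46,11.125): [(48.7933, 0) (68.6043, 0) (76.346, 15) (48.3439, 15)]  |A|=358.5983
4. ⊥bis P0·P3 via (66.45,10.01): [(48.7933, 0) (63.0462, 0) (68.1468, 15) (48.3439, 15)]  |A|=255.4185
5. ⊥bis P0·P4 via (75.135,7.435): [(48.7933, 0) (63.0462, 0) (68.1468, 15) (48.3439, 15)]  |A|=255.4185
6. ⊥bis P0·P5 via (71.29,8.33): [(48.7933, 0) (63.0462, 0) (68.1468, 15) (48.3439, 15)]  |A|=255.4185
7. ⊥bis P0·P6 via (79.555,10.905): [(48.7933, 0) (63.0462, 0) (68.1468, 15) (48.3439, 15)]  |A|=255.4185
8. ⊥bis P0·P7 via (66.105,9.145): [(48.7933, 0) (60.8175, 0) (66.2285, 9.3586) (68.1468, 15) (48.3439, 15)]  |A|=244.9901
9. canonical 5-gon: [(48.7933, 0) (60.8175, 0) (66.2285, 9.3586) (68.1468, 15) (48.3439, 15)]
10. shoelace: 244.9901

Area of P0's cell: 244.9901 (5 vertices)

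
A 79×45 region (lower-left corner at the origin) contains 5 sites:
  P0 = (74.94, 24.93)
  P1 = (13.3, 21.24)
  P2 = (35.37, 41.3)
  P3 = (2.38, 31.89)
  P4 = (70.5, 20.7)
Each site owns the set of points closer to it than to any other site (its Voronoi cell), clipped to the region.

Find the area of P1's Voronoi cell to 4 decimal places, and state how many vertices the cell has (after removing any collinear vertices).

Area of P1's cell: 1097.2203 (5 vertices)

1. box [0,79]×[0,45]: [(0, 0) (79, 0) (79, 45) (0, 45)]
2. ⊥bis P1·P0 via (44.12,23.085): [(0, 0) (45.502, 0) (42.8081, 45) (0, 45)]  |A|=1986.9759
3. ⊥bis P1·P2 via (24.335,31.27): [(0, 0) (45.502, 0) (44.9904, 8.5449) (11.8554, 45) (0, 45)]  |A|=1422.7853
4. ⊥bis P1·P3 via (7.84,26.565): [(0, 18.5262) (0, 0) (45.502, 0) (44.9904, 8.5449) (18.5915, 37.589)]  |A|=1132.7622
5. ⊥bis P1·P4 via (41.9,20.97): [(0, 18.5262) (0, 0) (41.702, 0) (41.8157, 12.0378) (18.5915, 37.589)]  |A|=1097.2203
6. canonical 5-gon: [(0, 18.5262) (0, 0) (41.702, 0) (41.8157, 12.0378) (18.5915, 37.589)]
7. shoelace: 1097.2203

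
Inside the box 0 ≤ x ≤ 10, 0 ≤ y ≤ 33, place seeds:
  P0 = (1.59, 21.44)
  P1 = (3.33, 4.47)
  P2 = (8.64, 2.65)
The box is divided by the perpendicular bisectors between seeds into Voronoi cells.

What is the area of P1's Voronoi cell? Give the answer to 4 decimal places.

Area of P1's cell: 92.5975

1. box [0,10]×[0,33]: [(0, 0) (10, 0) (10, 33) (0, 33)]
2. ⊥bis P1·P0 via (2.46,12.955): [(0, 12.7028) (0, 0) (10, 0) (10, 13.7281)]  |A|=132.1544
3. ⊥bis P1·P2 via (5.985,3.56): [(9.4508, 13.6718) (0, 12.7028) (0, 0) (4.7648, 0)]  |A|=92.5975
4. canonical 4-gon: [(9.4508, 13.6718) (0, 12.7028) (0, 0) (4.7648, 0)]
5. shoelace: 92.5975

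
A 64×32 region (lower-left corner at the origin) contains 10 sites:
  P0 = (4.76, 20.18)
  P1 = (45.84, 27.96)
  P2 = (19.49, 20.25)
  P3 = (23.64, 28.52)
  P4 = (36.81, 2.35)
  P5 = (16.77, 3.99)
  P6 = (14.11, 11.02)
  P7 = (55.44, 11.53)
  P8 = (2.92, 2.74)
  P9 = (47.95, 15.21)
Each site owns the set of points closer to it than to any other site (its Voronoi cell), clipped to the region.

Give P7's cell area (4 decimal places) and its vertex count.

Area of P7's cell: 311.9325 (5 vertices)

1. box [0,64]×[0,32]: [(0, 0) (64, 0) (64, 32) (0, 32)]
2. ⊥bis P7·P0 via (30.1,15.855): [(27.3939, 0) (64, 0) (64, 32) (32.8556, 32)]  |A|=1084.0081
3. ⊥bis P7·P1 via (50.64,19.745): [(28.5622, 6.845) (27.3939, 0) (64, 0) (64, 27.5512)]  |A|=613.4617
4. ⊥bis P7·P2 via (37.465,15.89): [(36.3789, 11.4123) (33.6107, 0) (64, 0) (64, 27.5512)]  |A|=553.9028
5. ⊥bis P7·P3 via (39.54,20.025): [(36.3789, 11.4123) (33.6107, 0) (64, 0) (64, 27.5512)]  |A|=553.9028
6. ⊥bis P7·P4 via (46.125,6.94): [(42.2352, 14.8341) (49.5447, 0) (64, 0) (64, 27.5512)]  |A|=407.0392
7. ⊥bis P7·P5 via (36.105,7.76): [(42.2352, 14.8341) (49.5447, 0) (64, 0) (64, 27.5512)]  |A|=407.0392
8. ⊥bis P7·P6 via (34.775,11.275): [(42.2352, 14.8341) (49.5447, 0) (64, 0) (64, 27.5512)]  |A|=407.0392
9. ⊥bis P7·P8 via (29.18,7.135): [(42.2352, 14.8341) (49.5447, 0) (64, 0) (64, 27.5512)]  |A|=407.0392
10. ⊥bis P7·P9 via (51.695,13.37): [(56.5133, 23.1767) (47.3322, 4.4902) (49.5447, 0) (64, 0) (64, 27.5512)]  |A|=311.9325
11. canonical 5-gon: [(56.5133, 23.1767) (47.3322, 4.4902) (49.5447, 0) (64, 0) (64, 27.5512)]
12. shoelace: 311.9325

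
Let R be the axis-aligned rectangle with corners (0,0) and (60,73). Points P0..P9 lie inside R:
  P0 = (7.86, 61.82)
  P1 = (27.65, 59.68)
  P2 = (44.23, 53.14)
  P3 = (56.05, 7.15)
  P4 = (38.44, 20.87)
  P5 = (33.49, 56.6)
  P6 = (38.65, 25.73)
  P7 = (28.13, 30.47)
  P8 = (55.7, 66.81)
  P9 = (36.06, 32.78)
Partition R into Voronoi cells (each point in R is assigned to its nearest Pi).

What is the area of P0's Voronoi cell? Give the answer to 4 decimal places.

Area of P0's cell: 576.9269

1. box [0,60]×[0,73]: [(0, 0) (60, 0) (60, 73) (0, 73)]
2. ⊥bis P0·P1 via (17.755,60.75): [(0, 0) (11.1858, 0) (19.0797, 73) (0, 73)]  |A|=1104.6883
3. ⊥bis P0·P2 via (26.045,57.48): [(0, 0) (11.1858, 0) (19.0797, 73) (0, 73)]  |A|=1104.6883
4. ⊥bis P0·P3 via (31.955,34.485): [(0, 6.3176) (13.1195, 17.882) (19.0797, 73) (0, 73)]  |A|=963.2344
5. ⊥bis P0·P4 via (23.15,41.345): [(0, 24.0574) (14.9984, 35.2577) (19.0797, 73) (0, 73)]  |A|=727.0852
6. ⊥bis P0·P5 via (20.675,59.21): [(0, 24.0574) (14.9984, 35.2577) (19.0797, 73) (0, 73)]  |A|=727.0852
7. ⊥bis P0·P6 via (23.255,43.775): [(0, 24.0574) (1.1496, 24.9159) (15.1739, 36.8806) (19.0797, 73) (0, 73)]  |A|=716.7546
8. ⊥bis P0·P7 via (17.995,46.145): [(0, 34.51) (16.0389, 44.8803) (19.0797, 73) (0, 73)]  |A|=576.9269
9. ⊥bis P0·P8 via (31.78,64.315): [(0, 34.51) (16.0389, 44.8803) (19.0797, 73) (0, 73)]  |A|=576.9269
10. ⊥bis P0·P9 via (21.96,47.3): [(0, 34.51) (16.0389, 44.8803) (19.0797, 73) (0, 73)]  |A|=576.9269
11. canonical 4-gon: [(0, 34.51) (16.0389, 44.8803) (19.0797, 73) (0, 73)]
12. shoelace: 576.9269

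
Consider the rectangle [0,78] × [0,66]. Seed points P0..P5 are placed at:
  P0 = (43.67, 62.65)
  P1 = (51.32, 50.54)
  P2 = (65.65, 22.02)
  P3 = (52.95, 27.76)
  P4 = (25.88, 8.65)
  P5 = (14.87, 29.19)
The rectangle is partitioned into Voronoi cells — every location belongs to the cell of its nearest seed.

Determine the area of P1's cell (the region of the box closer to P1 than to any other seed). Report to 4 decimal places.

1. box [0,78]×[0,66]: [(0, 0) (78, 0) (78, 66) (0, 66)]
2. ⊥bis P1·P0 via (47.495,56.595): [(0, 26.592) (0, 0) (78, 0) (78, 66) (62.3832, 66)]  |A|=3918.8008
3. ⊥bis P1·P2 via (58.485,36.28): [(0, 26.592) (0, 6.894) (78, 46.0854) (78, 66) (62.3832, 66)]  |A|=1852.6061
4. ⊥bis P1·P3 via (52.135,39.15): [(15.7591, 36.5472) (66.1999, 40.1564) (78, 46.0854) (78, 66) (62.3832, 66)]  |A|=977.9678
5. ⊥bis P1·P4 via (38.6,29.595): [(21.3436, 40.0749) (25.9515, 37.2765) (66.1999, 40.1564) (78, 46.0854) (78, 66) (62.3832, 66)]  |A|=962.0261
6. ⊥bis P1·P5 via (33.095,39.865): [(29.8314, 45.4368) (34.2629, 37.8712) (66.1999, 40.1564) (78, 46.0854) (78, 66) (62.3832, 66)]  |A|=905.0385
7. canonical 6-gon: [(29.8314, 45.4368) (34.2629, 37.8712) (66.1999, 40.1564) (78, 46.0854) (78, 66) (62.3832, 66)]
8. shoelace: 905.0385

Area of P1's cell: 905.0385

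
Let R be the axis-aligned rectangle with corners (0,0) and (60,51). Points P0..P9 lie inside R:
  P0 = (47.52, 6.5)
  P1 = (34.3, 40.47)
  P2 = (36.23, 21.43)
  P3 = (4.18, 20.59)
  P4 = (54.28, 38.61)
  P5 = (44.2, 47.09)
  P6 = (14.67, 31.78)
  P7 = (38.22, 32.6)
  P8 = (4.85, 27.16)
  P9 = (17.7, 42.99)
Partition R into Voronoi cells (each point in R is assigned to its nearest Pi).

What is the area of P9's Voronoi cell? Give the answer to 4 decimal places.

Area of P9's cell: 328.9354

1. box [0,60]×[0,51]: [(0, 0) (60, 0) (60, 51) (0, 51)]
2. ⊥bis P9·P0 via (32.61,24.745): [(0, 0) (2.3302, 0) (60, 47.1284) (60, 51) (0, 51)]  |A|=1701.0565
3. ⊥bis P9·P1 via (26,41.73): [(0, 0) (2.3302, 0) (22.1202, 16.1726) (27.4073, 51) (0, 51)]  |A|=1060.1688
4. ⊥bis P9·P2 via (26.965,32.21): [(0, 9.0346) (24.1931, 29.8277) (27.4073, 51) (0, 51)]  |A|=797.7747
5. ⊥bis P9·P3 via (10.94,31.79): [(0, 38.3931) (20.0668, 26.2813) (24.1931, 29.8277) (27.4073, 51) (0, 51)]  |A|=503.2089
6. ⊥bis P9·P4 via (35.99,40.8): [(0, 38.3931) (20.0668, 26.2813) (24.1931, 29.8277) (27.4073, 51) (0, 51)]  |A|=503.2089
7. ⊥bis P9·P5 via (30.95,45.04): [(0, 38.3931) (20.0668, 26.2813) (24.1931, 29.8277) (27.4073, 51) (0, 51)]  |A|=503.2089
8. ⊥bis P9·P6 via (16.185,37.385): [(0, 41.7597) (24.9795, 35.0079) (27.4073, 51) (0, 51)]  |A|=334.559
9. ⊥bis P9·P7 via (27.96,37.795): [(0, 41.7597) (24.9795, 35.0079) (27.4073, 51) (0, 51)]  |A|=334.559
10. ⊥bis P9·P8 via (11.275,35.075): [(0, 44.2275) (4.5577, 40.5278) (24.9795, 35.0079) (27.4073, 51) (0, 51)]  |A|=328.9354
11. canonical 5-gon: [(0, 44.2275) (4.5577, 40.5278) (24.9795, 35.0079) (27.4073, 51) (0, 51)]
12. shoelace: 328.9354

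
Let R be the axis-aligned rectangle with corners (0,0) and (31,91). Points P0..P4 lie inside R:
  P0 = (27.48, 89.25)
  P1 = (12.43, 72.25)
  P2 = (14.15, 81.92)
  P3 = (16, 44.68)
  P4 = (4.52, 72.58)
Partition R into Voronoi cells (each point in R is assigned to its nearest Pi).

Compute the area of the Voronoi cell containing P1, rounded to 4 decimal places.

Area of P1's cell: 375.1662

1. box [0,31]×[0,91]: [(0, 0) (31, 0) (31, 91) (0, 91)]
2. ⊥bis P1·P0 via (19.955,80.75): [(0, 0) (31, 0) (31, 70.9719) (8.3769, 91) (0, 91)]  |A|=2594.4517
3. ⊥bis P1·P2 via (13.29,77.085): [(0, 79.4489) (0, 0) (31, 0) (31, 70.9719) (26.8116, 74.6799)]  |A|=2371.244
4. ⊥bis P1·P3 via (14.215,58.465): [(0, 79.4489) (0, 56.6243) (31, 60.6385) (31, 70.9719) (26.8116, 74.6799)]  |A|=553.6708
5. ⊥bis P1·P4 via (8.475,72.415): [(8.7039, 77.9007) (7.8587, 57.6419) (31, 60.6385) (31, 70.9719) (26.8116, 74.6799)]  |A|=375.1662
6. canonical 5-gon: [(8.7039, 77.9007) (7.8587, 57.6419) (31, 60.6385) (31, 70.9719) (26.8116, 74.6799)]
7. shoelace: 375.1662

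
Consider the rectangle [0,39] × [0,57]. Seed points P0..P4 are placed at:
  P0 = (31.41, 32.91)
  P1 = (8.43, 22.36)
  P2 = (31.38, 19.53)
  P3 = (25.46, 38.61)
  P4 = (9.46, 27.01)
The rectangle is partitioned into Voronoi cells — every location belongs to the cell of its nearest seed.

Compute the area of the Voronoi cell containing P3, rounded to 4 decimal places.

Area of P3's cell: 659.3034

1. box [0,39]×[0,57]: [(0, 0) (39, 0) (39, 57) (0, 57)]
2. ⊥bis P3·P0 via (28.435,35.76): [(0, 6.0779) (39, 46.7884) (39, 57) (0, 57)]  |A|=1192.1086
3. ⊥bis P3·P1 via (16.945,30.485): [(0, 48.2434) (20.1569, 27.1189) (39, 46.7884) (39, 57) (0, 57)]  |A|=767.1445
4. ⊥bis P3·P2 via (28.42,29.07): [(0, 48.2434) (20.1569, 27.1189) (39, 46.7884) (39, 57) (0, 57)]  |A|=767.1445
5. ⊥bis P3·P4 via (17.46,32.81): [(0, 56.8928) (20.9704, 27.968) (39, 46.7884) (39, 57) (0, 57)]  |A|=659.3034
6. canonical 5-gon: [(0, 56.8928) (20.9704, 27.968) (39, 46.7884) (39, 57) (0, 57)]
7. shoelace: 659.3034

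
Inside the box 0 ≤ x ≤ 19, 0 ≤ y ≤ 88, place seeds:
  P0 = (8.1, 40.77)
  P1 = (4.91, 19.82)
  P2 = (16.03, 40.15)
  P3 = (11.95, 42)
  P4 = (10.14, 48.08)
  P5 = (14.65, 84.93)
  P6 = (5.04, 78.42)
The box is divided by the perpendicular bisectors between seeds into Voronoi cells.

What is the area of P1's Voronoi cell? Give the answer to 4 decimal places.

1. box [0,19]×[0,88]: [(0, 0) (19, 0) (19, 88) (0, 88)]
2. ⊥bis P1·P0 via (6.505,30.295): [(0, 31.2855) (0, 0) (19, 0) (19, 28.3924)]  |A|=566.9402
3. ⊥bis P1·P2 via (10.47,29.985): [(11.2142, 29.5779) (0, 31.2855) (0, 0) (19, 0) (19, 25.3193)]  |A|=554.9769
4. ⊥bis P1·P3 via (8.43,30.91): [(11.2142, 29.5779) (0, 31.2855) (0, 0) (19, 0) (19, 25.3193)]  |A|=554.9769
5. ⊥bis P1·P4 via (7.525,33.95): [(11.2142, 29.5779) (0, 31.2855) (0, 0) (19, 0) (19, 25.3193)]  |A|=554.9769
6. ⊥bis P1·P5 via (9.78,52.375): [(11.2142, 29.5779) (0, 31.2855) (0, 0) (19, 0) (19, 25.3193)]  |A|=554.9769
7. ⊥bis P1·P6 via (4.975,49.12): [(11.2142, 29.5779) (0, 31.2855) (0, 0) (19, 0) (19, 25.3193)]  |A|=554.9769
8. canonical 5-gon: [(11.2142, 29.5779) (0, 31.2855) (0, 0) (19, 0) (19, 25.3193)]
9. shoelace: 554.9769

Area of P1's cell: 554.9769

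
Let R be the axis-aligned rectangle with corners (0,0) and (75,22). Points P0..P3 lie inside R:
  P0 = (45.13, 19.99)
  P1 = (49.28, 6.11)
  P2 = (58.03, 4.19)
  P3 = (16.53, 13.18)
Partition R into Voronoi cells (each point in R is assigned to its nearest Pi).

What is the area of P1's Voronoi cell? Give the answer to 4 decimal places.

1. box [0,75]×[0,22]: [(0, 0) (75, 0) (75, 22) (0, 22)]
2. ⊥bis P1·P0 via (47.205,13.05): [(3.5583, 0) (75, 0) (75, 21.3605)]  |A|=763.0145
3. ⊥bis P1·P2 via (53.655,5.15): [(55.9631, 15.6686) (3.5583, 0) (52.5249, 0)]  |A|=383.6195
4. ⊥bis P1·P3 via (32.905,9.645): [(55.9631, 15.6686) (32.7041, 8.7144) (30.8229, 0) (52.5249, 0)]  |A|=264.8228
5. canonical 4-gon: [(55.9631, 15.6686) (32.7041, 8.7144) (30.8229, 0) (52.5249, 0)]
6. shoelace: 264.8228

Area of P1's cell: 264.8228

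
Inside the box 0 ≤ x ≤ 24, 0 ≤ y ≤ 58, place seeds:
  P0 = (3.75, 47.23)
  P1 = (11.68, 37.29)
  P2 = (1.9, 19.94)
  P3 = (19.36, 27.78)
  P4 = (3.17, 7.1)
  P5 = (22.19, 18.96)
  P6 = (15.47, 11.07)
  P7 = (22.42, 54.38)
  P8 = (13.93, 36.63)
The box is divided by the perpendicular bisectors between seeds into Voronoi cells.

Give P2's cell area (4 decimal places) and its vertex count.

Area of P2's cell: 162.1627 (5 vertices)

1. box [0,24]×[0,58]: [(0, 0) (24, 0) (24, 58) (0, 58)]
2. ⊥bis P2·P0 via (2.825,33.585): [(0, 33.7765) (0, 0) (24, 0) (24, 32.1495)]  |A|=791.1126
3. ⊥bis P2·P1 via (6.79,28.615): [(0, 32.4424) (0, 0) (24, 0) (24, 18.9139)]  |A|=616.2764
4. ⊥bis P2·P3 via (10.63,23.86): [(9.0726, 27.3283) (0, 32.4424) (0, 0) (21.3438, 0)]  |A|=438.8138
5. ⊥bis P2·P4 via (2.535,13.52): [(14.7313, 14.7263) (9.0726, 27.3283) (0, 32.4424) (0, 13.2693)]  |A|=183.9197
6. ⊥bis P2·P5 via (12.045,19.45): [(11.8029, 14.4367) (12.0999, 20.5865) (9.0726, 27.3283) (0, 32.4424) (0, 13.2693)]  |A|=174.9581
7. ⊥bis P2·P6 via (8.685,15.505): [(7.7229, 14.0331) (12.0619, 20.6712) (9.0726, 27.3283) (0, 32.4424) (0, 13.2693)]  |A|=162.1627
8. ⊥bis P2·P7 via (12.16,37.16): [(7.7229, 14.0331) (12.0619, 20.6712) (9.0726, 27.3283) (0, 32.4424) (0, 13.2693)]  |A|=162.1627
9. ⊥bis P2·P8 via (7.915,28.285): [(7.7229, 14.0331) (12.0619, 20.6712) (9.0726, 27.3283) (0, 32.4424) (0, 13.2693)]  |A|=162.1627
10. canonical 5-gon: [(7.7229, 14.0331) (12.0619, 20.6712) (9.0726, 27.3283) (0, 32.4424) (0, 13.2693)]
11. shoelace: 162.1627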